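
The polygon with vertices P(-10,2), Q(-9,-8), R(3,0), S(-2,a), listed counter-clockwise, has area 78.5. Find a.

The doubled signed area Σ (x_i y_{i+1} − x_{i+1} y_i) is linear in a.
With a=0 it equals 118; the coefficient of a is 13 (from the two edges through S).
So 13·a + 118 = 2·78.5 = 157 ⇒ a = 3.

3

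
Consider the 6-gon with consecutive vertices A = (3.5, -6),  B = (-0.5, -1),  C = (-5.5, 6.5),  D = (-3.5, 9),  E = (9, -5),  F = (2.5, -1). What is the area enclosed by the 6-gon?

Apply the shoelace formula: 2A = Σ (x_i·y_{i+1} − x_{i+1}·y_i), indices taken mod 6.
Cross-terms: -6.5, -8.75, -26.75, -63.5, 3.5, -11.5  ⇒  Σ = -113.5
Area = |Σ|/2 = 56.75.

56.75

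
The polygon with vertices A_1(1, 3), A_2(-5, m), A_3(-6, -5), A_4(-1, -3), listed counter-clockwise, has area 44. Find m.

5

The doubled signed area Σ (x_i y_{i+1} − x_{i+1} y_i) is linear in m.
With m=0 it equals 53; the coefficient of m is 7 (from the two edges through A_2).
So 7·m + 53 = 2·44 = 88 ⇒ m = 5.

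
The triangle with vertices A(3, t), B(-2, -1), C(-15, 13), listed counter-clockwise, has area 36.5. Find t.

Write out the shoelace sum; only the two edges meeting at A involve t:
2·Area = [((-15)·t − 3·13) + (3·(-1) − (-2)·t)] + -41
       = -13·t + -83 = 73
⇒ t = -12.

-12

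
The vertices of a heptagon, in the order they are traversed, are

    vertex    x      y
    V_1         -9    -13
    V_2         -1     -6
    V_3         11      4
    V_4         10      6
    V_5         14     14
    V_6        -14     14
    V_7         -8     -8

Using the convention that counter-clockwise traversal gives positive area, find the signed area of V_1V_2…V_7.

Cross-terms: 41, 62, 26, 56, 392, 224, 32  ⇒  Σ = 833
Signed area = Σ/2 = 416.5 (positive ⇒ counter-clockwise traversal).

416.5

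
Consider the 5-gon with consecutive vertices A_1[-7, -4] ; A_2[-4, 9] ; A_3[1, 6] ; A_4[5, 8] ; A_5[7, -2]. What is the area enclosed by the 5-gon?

121

Apply the surveyor's formula: 2A = Σ (x_i·y_{i+1} − x_{i+1}·y_i), indices taken mod 5.
Cross-terms: -79, -33, -22, -66, -42  ⇒  Σ = -242
Area = |Σ|/2 = 121.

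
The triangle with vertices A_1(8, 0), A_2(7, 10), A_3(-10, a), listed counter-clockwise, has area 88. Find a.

Write out the shoelace sum; only the two edges meeting at A_3 involve a:
2·Area = [(7·a − (-10)·10) + ((-10)·0 − 8·a)] + 80
       = -1·a + 180 = 176
⇒ a = 4.

4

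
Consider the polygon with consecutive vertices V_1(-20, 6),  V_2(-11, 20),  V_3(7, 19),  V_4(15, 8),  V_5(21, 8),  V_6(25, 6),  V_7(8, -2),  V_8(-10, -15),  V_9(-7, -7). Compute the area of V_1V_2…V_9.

Apply the surveyor's formula: 2A = Σ (x_i·y_{i+1} − x_{i+1}·y_i), indices taken mod 9.
Σ = (-334) + (-349) + (-229) + (-48) + (-74) + (-98) + (-140) + (-35) + (-182) = -1489
Area = |Σ|/2 = 744.5.

744.5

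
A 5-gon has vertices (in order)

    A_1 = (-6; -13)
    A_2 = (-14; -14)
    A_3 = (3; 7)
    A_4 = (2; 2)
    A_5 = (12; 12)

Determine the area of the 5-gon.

123

Apply Gauss's area formula: 2A = Σ (x_i·y_{i+1} − x_{i+1}·y_i), indices taken mod 5.
Σ = (-98) + (-56) + (-8) + (0) + (-84) = -246
Area = |Σ|/2 = 123.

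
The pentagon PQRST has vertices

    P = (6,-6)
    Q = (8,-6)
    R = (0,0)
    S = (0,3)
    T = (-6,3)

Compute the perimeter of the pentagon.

36

|PQ| = √((2)² + (0)²) = √4 = 2
|QR| = √((-8)² + (6)²) = √100 = 10
|RS| = √((0)² + (3)²) = √9 = 3
|ST| = √((-6)² + (0)²) = √36 = 6
|TP| = √((12)² + (-9)²) = √225 = 15
Perimeter = 2 + 10 + 3 + 6 + 15 = 36.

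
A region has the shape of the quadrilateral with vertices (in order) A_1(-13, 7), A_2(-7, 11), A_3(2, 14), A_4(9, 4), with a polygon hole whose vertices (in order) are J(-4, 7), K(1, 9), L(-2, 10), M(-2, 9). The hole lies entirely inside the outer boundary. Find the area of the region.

104

Outer boundary:
Apply Gauss's area formula: 2A = Σ (x_i·y_{i+1} − x_{i+1}·y_i), indices taken mod 4.
Σ = (-94) + (-120) + (-118) + (115) = -217
Area = |Σ|/2 = 108.5.
Hole:
Apply Gauss's area formula: 2A = Σ (x_i·y_{i+1} − x_{i+1}·y_i), indices taken mod 4.
J→K: (-4)(9) − (1)(7) = -43
K→L: (1)(10) − (-2)(9) = 28
L→M: (-2)(9) − (-2)(10) = 2
M→J: (-2)(7) − (-4)(9) = 22
Σ = 9
Area = |Σ|/2 = 4.5.
Net area = 108.5 − 4.5 = 104.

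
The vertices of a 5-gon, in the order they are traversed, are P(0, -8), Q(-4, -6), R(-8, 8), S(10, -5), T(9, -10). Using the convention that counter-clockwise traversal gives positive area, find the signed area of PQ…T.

-139.5

Σ = (-32) + (-80) + (-40) + (-55) + (-72) = -279
Signed area = Σ/2 = -139.5 (negative ⇒ clockwise traversal).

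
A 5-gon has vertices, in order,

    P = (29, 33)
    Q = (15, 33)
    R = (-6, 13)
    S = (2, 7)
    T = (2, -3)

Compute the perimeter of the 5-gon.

108

|PQ| = √((-14)² + (0)²) = √196 = 14
|QR| = √((-21)² + (-20)²) = √841 = 29
|RS| = √((8)² + (-6)²) = √100 = 10
|ST| = √((0)² + (-10)²) = √100 = 10
|TP| = √((27)² + (36)²) = √2025 = 45
Perimeter = 14 + 29 + 10 + 10 + 45 = 108.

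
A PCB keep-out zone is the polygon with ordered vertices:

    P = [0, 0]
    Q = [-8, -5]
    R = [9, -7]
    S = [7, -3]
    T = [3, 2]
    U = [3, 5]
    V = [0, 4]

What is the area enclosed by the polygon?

83.5

Apply the shoelace (surveyor's) formula: 2A = Σ (x_i·y_{i+1} − x_{i+1}·y_i), indices taken mod 7.
P→Q: (0)(-5) − (-8)(0) = 0
Q→R: (-8)(-7) − (9)(-5) = 101
R→S: (9)(-3) − (7)(-7) = 22
S→T: (7)(2) − (3)(-3) = 23
T→U: (3)(5) − (3)(2) = 9
U→V: (3)(4) − (0)(5) = 12
V→P: (0)(0) − (0)(4) = 0
Σ = 167
Area = |Σ|/2 = 83.5.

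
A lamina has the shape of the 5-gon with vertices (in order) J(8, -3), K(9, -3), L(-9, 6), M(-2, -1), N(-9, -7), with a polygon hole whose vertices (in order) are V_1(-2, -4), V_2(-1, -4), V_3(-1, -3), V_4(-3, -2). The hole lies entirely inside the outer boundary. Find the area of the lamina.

Outer boundary:
J→K: (8)(-3) − (9)(-3) = 3
K→L: (9)(6) − (-9)(-3) = 27
L→M: (-9)(-1) − (-2)(6) = 21
M→N: (-2)(-7) − (-9)(-1) = 5
N→J: (-9)(-3) − (8)(-7) = 83
Σ = 139
Area = |Σ|/2 = 69.5.
Hole:
Apply Gauss's area formula: 2A = Σ (x_i·y_{i+1} − x_{i+1}·y_i), indices taken mod 4.
V_1→V_2: (-2)(-4) − (-1)(-4) = 4
V_2→V_3: (-1)(-3) − (-1)(-4) = -1
V_3→V_4: (-1)(-2) − (-3)(-3) = -7
V_4→V_1: (-3)(-4) − (-2)(-2) = 8
Σ = 4
Area = |Σ|/2 = 2.
Net area = 69.5 − 2 = 67.5.

67.5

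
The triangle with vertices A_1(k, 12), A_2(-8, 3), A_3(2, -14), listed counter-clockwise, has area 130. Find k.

The doubled signed area Σ (x_i y_{i+1} − x_{i+1} y_i) is linear in k.
With k=0 it equals 226; the coefficient of k is 17 (from the two edges through A_1).
So 17·k + 226 = 2·130 = 260 ⇒ k = 2.

2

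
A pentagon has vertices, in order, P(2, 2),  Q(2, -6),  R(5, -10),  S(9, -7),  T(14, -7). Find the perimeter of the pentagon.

|PQ| = √((0)² + (-8)²) = √64 = 8
|QR| = √((3)² + (-4)²) = √25 = 5
|RS| = √((4)² + (3)²) = √25 = 5
|ST| = √((5)² + (0)²) = √25 = 5
|TP| = √((-12)² + (9)²) = √225 = 15
Perimeter = 8 + 5 + 5 + 5 + 15 = 38.

38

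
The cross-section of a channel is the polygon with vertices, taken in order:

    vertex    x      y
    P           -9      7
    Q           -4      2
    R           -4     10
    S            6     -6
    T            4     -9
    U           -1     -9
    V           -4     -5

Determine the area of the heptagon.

118.5

Apply the shoelace formula: 2A = Σ (x_i·y_{i+1} − x_{i+1}·y_i), indices taken mod 7.
Σ = (10) + (-32) + (-36) + (-30) + (-45) + (-31) + (-73) = -237
Area = |Σ|/2 = 118.5.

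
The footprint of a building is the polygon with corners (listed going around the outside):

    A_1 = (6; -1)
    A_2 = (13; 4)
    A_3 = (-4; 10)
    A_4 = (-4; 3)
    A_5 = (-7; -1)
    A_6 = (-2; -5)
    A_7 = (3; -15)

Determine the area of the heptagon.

Apply Gauss's area formula: 2A = Σ (x_i·y_{i+1} − x_{i+1}·y_i), indices taken mod 7.
Σ = (37) + (146) + (28) + (25) + (33) + (45) + (87) = 401
Area = |Σ|/2 = 200.5.

200.5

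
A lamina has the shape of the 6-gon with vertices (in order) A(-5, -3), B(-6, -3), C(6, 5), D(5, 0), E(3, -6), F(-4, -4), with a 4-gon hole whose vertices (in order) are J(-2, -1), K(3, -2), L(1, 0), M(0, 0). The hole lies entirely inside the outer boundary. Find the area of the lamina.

52.5

Outer boundary:
Apply the shoelace formula: 2A = Σ (x_i·y_{i+1} − x_{i+1}·y_i), indices taken mod 6.
A→B: (-5)(-3) − (-6)(-3) = -3
B→C: (-6)(5) − (6)(-3) = -12
C→D: (6)(0) − (5)(5) = -25
D→E: (5)(-6) − (3)(0) = -30
E→F: (3)(-4) − (-4)(-6) = -36
F→A: (-4)(-3) − (-5)(-4) = -8
Σ = -114
Area = |Σ|/2 = 57.
Hole:
J→K: (-2)(-2) − (3)(-1) = 7
K→L: (3)(0) − (1)(-2) = 2
L→M: (1)(0) − (0)(0) = 0
M→J: (0)(-1) − (-2)(0) = 0
Σ = 9
Area = |Σ|/2 = 4.5.
Net area = 57 − 4.5 = 52.5.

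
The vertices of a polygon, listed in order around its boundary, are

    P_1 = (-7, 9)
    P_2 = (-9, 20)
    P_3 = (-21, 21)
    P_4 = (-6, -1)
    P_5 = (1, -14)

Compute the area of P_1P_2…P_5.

157.5

Σ = (-59) + (231) + (147) + (85) + (-89) = 315
Area = |Σ|/2 = 157.5.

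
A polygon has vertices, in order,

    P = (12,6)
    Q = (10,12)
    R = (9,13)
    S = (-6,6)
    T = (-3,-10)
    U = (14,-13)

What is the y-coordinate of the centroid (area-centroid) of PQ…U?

Apply the shoelace (surveyor's) formula. First the cross-terms c_i = x_i·y_{i+1} − x_{i+1}·y_i:
  84, 22, 132, 78, 179, 240  ⇒  2A = 735, A = 367.5.
Then Σ (y_i + y_{i+1})·c_i = -1539, so ȳ = -1539 / (6·367.5) = -171/245.

-171/245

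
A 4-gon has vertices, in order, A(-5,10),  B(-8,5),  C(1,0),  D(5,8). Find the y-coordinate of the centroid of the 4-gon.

207/37

Apply Gauss's area formula. First the cross-terms c_i = x_i·y_{i+1} − x_{i+1}·y_i:
  55, -5, 8, 90  ⇒  2A = 148, A = 74.
Then Σ (y_i + y_{i+1})·c_i = 2484, so ȳ = 2484 / (6·74) = 207/37.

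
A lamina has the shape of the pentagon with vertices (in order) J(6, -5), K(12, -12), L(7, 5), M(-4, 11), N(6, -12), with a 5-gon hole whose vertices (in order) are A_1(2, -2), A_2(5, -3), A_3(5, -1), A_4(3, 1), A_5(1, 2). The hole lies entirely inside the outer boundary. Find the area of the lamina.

Outer boundary:
Σ = (-12) + (144) + (97) + (-18) + (42) = 253
Area = |Σ|/2 = 126.5.
Hole:
Apply the shoelace formula: 2A = Σ (x_i·y_{i+1} − x_{i+1}·y_i), indices taken mod 5.
Σ = (4) + (10) + (8) + (5) + (-6) = 21
Area = |Σ|/2 = 10.5.
Net area = 126.5 − 10.5 = 116.

116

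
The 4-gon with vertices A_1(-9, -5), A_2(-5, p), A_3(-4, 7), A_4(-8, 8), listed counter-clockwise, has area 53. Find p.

-6

Write out the shoelace sum; only the two edges meeting at A_2 involve p:
2·Area = [((-9)·p − (-5)·(-5)) + ((-5)·7 − (-4)·p)] + 136
       = -5·p + 76 = 106
⇒ p = -6.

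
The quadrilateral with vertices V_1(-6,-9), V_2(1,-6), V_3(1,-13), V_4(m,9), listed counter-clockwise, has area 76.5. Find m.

Write out the shoelace sum; only the two edges meeting at V_4 involve m:
2·Area = [(1·9 − m·(-13)) + (m·(-9) − (-6)·9)] + 38
       = 4·m + 101 = 153
⇒ m = 13.

13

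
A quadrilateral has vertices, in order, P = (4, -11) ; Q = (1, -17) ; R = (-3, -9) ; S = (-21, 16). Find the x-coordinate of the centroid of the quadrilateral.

Apply Gauss's area formula. First the cross-terms c_i = x_i·y_{i+1} − x_{i+1}·y_i:
  -57, -60, -237, 167  ⇒  2A = -187, A = -93.5.
Then Σ (x_i + x_{i+1})·c_i = 2684, so x̄ = 2684 / (6·(-93.5)) = -244/51.

-244/51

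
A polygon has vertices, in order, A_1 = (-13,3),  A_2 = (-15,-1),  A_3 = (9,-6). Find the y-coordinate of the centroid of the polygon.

-4/3

Apply the shoelace formula. First the cross-terms c_i = x_i·y_{i+1} − x_{i+1}·y_i:
  58, 99, -51  ⇒  2A = 106, A = 53.
Then Σ (y_i + y_{i+1})·c_i = -424, so ȳ = -424 / (6·53) = -4/3.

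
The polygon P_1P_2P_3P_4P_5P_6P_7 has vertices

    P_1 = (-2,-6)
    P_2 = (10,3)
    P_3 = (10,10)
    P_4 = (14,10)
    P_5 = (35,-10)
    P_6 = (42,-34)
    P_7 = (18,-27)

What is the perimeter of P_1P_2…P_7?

134

|P_1P_2| = √((12)² + (9)²) = √225 = 15
|P_2P_3| = √((0)² + (7)²) = √49 = 7
|P_3P_4| = √((4)² + (0)²) = √16 = 4
|P_4P_5| = √((21)² + (-20)²) = √841 = 29
|P_5P_6| = √((7)² + (-24)²) = √625 = 25
|P_6P_7| = √((-24)² + (7)²) = √625 = 25
|P_7P_1| = √((-20)² + (21)²) = √841 = 29
Perimeter = 15 + 7 + 4 + 29 + 25 + 25 + 29 = 134.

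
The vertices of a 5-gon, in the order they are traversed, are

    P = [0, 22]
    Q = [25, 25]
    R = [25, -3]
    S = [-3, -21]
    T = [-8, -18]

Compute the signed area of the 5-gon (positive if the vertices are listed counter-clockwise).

-1037

Apply the surveyor's formula: 2A = Σ (x_i·y_{i+1} − x_{i+1}·y_i), indices taken mod 5.
Σ = (-550) + (-700) + (-534) + (-114) + (-176) = -2074
Signed area = Σ/2 = -1037 (negative ⇒ clockwise traversal).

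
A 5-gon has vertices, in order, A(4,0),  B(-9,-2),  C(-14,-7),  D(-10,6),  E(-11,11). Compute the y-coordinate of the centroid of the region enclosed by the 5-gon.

459/215

Apply the shoelace formula. First the cross-terms c_i = x_i·y_{i+1} − x_{i+1}·y_i:
  -8, 35, -154, -44, -44  ⇒  2A = -215, A = -107.5.
Then Σ (y_i + y_{i+1})·c_i = -1377, so ȳ = -1377 / (6·(-107.5)) = 459/215.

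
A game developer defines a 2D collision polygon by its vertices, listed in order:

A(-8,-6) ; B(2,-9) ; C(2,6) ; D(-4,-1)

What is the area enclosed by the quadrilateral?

Apply the shoelace (surveyor's) formula: 2A = Σ (x_i·y_{i+1} − x_{i+1}·y_i), indices taken mod 4.
A→B: (-8)(-9) − (2)(-6) = 84
B→C: (2)(6) − (2)(-9) = 30
C→D: (2)(-1) − (-4)(6) = 22
D→A: (-4)(-6) − (-8)(-1) = 16
Σ = 152
Area = |Σ|/2 = 76.

76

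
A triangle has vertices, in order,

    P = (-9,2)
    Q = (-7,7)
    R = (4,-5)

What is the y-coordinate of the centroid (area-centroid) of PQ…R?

4/3

Apply the shoelace (surveyor's) formula. First the cross-terms c_i = x_i·y_{i+1} − x_{i+1}·y_i:
  -49, 7, -37  ⇒  2A = -79, A = -39.5.
Then Σ (y_i + y_{i+1})·c_i = -316, so ȳ = -316 / (6·(-39.5)) = 4/3.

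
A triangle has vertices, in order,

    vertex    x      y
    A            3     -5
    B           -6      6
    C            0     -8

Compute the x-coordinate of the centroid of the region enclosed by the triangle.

-1

Apply the shoelace (surveyor's) formula. First the cross-terms c_i = x_i·y_{i+1} − x_{i+1}·y_i:
  -12, 48, 24  ⇒  2A = 60, A = 30.
Then Σ (x_i + x_{i+1})·c_i = -180, so x̄ = -180 / (6·30) = -1.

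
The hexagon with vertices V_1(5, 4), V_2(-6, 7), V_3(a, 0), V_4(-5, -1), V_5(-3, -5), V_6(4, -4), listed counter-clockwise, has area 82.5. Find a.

-2

The doubled signed area Σ (x_i y_{i+1} − x_{i+1} y_i) is linear in a.
With a=0 it equals 149; the coefficient of a is -8 (from the two edges through V_3).
So -8·a + 149 = 2·82.5 = 165 ⇒ a = -2.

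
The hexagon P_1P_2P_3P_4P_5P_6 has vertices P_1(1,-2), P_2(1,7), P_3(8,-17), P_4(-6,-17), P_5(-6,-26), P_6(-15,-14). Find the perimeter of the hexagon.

|P_1P_2| = √((0)² + (9)²) = √81 = 9
|P_2P_3| = √((7)² + (-24)²) = √625 = 25
|P_3P_4| = √((-14)² + (0)²) = √196 = 14
|P_4P_5| = √((0)² + (-9)²) = √81 = 9
|P_5P_6| = √((-9)² + (12)²) = √225 = 15
|P_6P_1| = √((16)² + (12)²) = √400 = 20
Perimeter = 9 + 25 + 14 + 9 + 15 + 20 = 92.

92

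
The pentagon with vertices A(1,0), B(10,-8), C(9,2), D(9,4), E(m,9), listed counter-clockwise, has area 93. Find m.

The doubled signed area Σ (x_i y_{i+1} − x_{i+1} y_i) is linear in m.
With m=0 it equals 174; the coefficient of m is -4 (from the two edges through E).
So -4·m + 174 = 2·93 = 186 ⇒ m = -3.

-3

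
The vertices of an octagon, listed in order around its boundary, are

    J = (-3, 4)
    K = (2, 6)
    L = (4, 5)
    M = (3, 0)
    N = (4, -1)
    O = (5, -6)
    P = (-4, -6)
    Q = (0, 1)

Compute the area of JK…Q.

66

Apply Gauss's area formula: 2A = Σ (x_i·y_{i+1} − x_{i+1}·y_i), indices taken mod 8.
Cross-terms: -26, -14, -15, -3, -19, -54, -4, 3  ⇒  Σ = -132
Area = |Σ|/2 = 66.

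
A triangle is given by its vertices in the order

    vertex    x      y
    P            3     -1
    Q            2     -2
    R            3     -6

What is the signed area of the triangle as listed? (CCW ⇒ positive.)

Apply the shoelace (surveyor's) formula: 2A = Σ (x_i·y_{i+1} − x_{i+1}·y_i), indices taken mod 3.
Cross-terms: -4, -6, 15  ⇒  Σ = 5
Signed area = Σ/2 = 2.5 (positive ⇒ counter-clockwise traversal).

2.5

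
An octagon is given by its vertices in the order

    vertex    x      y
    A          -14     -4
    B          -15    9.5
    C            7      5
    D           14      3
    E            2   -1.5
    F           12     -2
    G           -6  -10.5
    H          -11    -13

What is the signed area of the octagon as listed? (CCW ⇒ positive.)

-355

Apply Gauss's area formula: 2A = Σ (x_i·y_{i+1} − x_{i+1}·y_i), indices taken mod 8.
A→B: (-14)(9.5) − (-15)(-4) = -193
B→C: (-15)(5) − (7)(9.5) = -141.5
C→D: (7)(3) − (14)(5) = -49
D→E: (14)(-1.5) − (2)(3) = -27
E→F: (2)(-2) − (12)(-1.5) = 14
F→G: (12)(-10.5) − (-6)(-2) = -138
G→H: (-6)(-13) − (-11)(-10.5) = -37.5
H→A: (-11)(-4) − (-14)(-13) = -138
Σ = -710
Signed area = Σ/2 = -355 (negative ⇒ clockwise traversal).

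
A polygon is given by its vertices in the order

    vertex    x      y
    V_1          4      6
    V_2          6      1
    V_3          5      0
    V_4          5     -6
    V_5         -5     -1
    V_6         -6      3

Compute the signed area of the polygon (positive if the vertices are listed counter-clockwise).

Apply Gauss's area formula: 2A = Σ (x_i·y_{i+1} − x_{i+1}·y_i), indices taken mod 6.
Σ = (-32) + (-5) + (-30) + (-35) + (-21) + (-48) = -171
Signed area = Σ/2 = -85.5 (negative ⇒ clockwise traversal).

-85.5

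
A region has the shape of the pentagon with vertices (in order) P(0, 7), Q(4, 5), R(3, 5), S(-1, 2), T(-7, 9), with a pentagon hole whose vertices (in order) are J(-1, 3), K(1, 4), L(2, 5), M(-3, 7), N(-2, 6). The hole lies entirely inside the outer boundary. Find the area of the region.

20.5

Outer boundary:
Apply the shoelace (surveyor's) formula: 2A = Σ (x_i·y_{i+1} − x_{i+1}·y_i), indices taken mod 5.
Σ = (-28) + (5) + (11) + (5) + (-49) = -56
Area = |Σ|/2 = 28.
Hole:
Apply the shoelace (surveyor's) formula: 2A = Σ (x_i·y_{i+1} − x_{i+1}·y_i), indices taken mod 5.
Σ = (-7) + (-3) + (29) + (-4) + (0) = 15
Area = |Σ|/2 = 7.5.
Net area = 28 − 7.5 = 20.5.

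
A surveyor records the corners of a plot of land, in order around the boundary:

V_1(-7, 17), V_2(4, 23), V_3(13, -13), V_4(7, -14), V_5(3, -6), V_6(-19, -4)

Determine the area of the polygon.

Apply the shoelace (surveyor's) formula: 2A = Σ (x_i·y_{i+1} − x_{i+1}·y_i), indices taken mod 6.
Σ = (-229) + (-351) + (-91) + (0) + (-126) + (-351) = -1148
Area = |Σ|/2 = 574.

574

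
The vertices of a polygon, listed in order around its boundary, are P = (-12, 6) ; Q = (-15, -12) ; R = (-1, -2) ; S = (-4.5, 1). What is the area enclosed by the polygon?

113.5

Apply the surveyor's formula: 2A = Σ (x_i·y_{i+1} − x_{i+1}·y_i), indices taken mod 4.
P→Q: (-12)(-12) − (-15)(6) = 234
Q→R: (-15)(-2) − (-1)(-12) = 18
R→S: (-1)(1) − (-4.5)(-2) = -10
S→P: (-4.5)(6) − (-12)(1) = -15
Σ = 227
Area = |Σ|/2 = 113.5.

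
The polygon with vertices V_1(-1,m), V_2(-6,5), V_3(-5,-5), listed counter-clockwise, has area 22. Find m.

-1

The doubled signed area Σ (x_i y_{i+1} − x_{i+1} y_i) is linear in m.
With m=0 it equals 45; the coefficient of m is 1 (from the two edges through V_1).
So 1·m + 45 = 2·22 = 44 ⇒ m = -1.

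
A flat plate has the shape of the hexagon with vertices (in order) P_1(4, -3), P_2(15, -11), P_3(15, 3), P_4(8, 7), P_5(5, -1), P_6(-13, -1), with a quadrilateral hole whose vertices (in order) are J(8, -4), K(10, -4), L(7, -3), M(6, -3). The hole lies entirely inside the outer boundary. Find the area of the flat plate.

Outer boundary:
Apply the surveyor's formula: 2A = Σ (x_i·y_{i+1} − x_{i+1}·y_i), indices taken mod 6.
Σ = (1) + (210) + (81) + (-43) + (-18) + (43) = 274
Area = |Σ|/2 = 137.
Hole:
J→K: (8)(-4) − (10)(-4) = 8
K→L: (10)(-3) − (7)(-4) = -2
L→M: (7)(-3) − (6)(-3) = -3
M→J: (6)(-4) − (8)(-3) = 0
Σ = 3
Area = |Σ|/2 = 1.5.
Net area = 137 − 1.5 = 135.5.

135.5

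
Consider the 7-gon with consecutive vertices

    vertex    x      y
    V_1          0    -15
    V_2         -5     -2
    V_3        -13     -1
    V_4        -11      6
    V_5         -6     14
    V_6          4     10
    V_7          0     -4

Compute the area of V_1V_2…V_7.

217.5

Apply the shoelace (surveyor's) formula: 2A = Σ (x_i·y_{i+1} − x_{i+1}·y_i), indices taken mod 7.
Σ = (-75) + (-21) + (-89) + (-118) + (-116) + (-16) + (0) = -435
Area = |Σ|/2 = 217.5.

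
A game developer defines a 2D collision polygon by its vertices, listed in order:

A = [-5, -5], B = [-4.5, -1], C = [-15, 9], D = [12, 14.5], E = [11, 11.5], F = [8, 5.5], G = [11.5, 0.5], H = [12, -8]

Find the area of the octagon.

Cross-terms: -17.5, -55.5, -325.5, -21.5, -31.5, -59.25, -98, -100  ⇒  Σ = -708.75
Area = |Σ|/2 = 354.375.

354.375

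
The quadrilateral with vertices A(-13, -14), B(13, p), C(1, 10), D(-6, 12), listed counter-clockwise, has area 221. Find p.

13

Write out the shoelace sum; only the two edges meeting at B involve p:
2·Area = [((-13)·p − 13·(-14)) + (13·10 − 1·p)] + 312
       = -14·p + 624 = 442
⇒ p = 13.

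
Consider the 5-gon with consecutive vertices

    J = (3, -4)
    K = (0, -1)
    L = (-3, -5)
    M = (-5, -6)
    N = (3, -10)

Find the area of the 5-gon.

Cross-terms: -3, -3, -7, 68, 18  ⇒  Σ = 73
Area = |Σ|/2 = 36.5.

36.5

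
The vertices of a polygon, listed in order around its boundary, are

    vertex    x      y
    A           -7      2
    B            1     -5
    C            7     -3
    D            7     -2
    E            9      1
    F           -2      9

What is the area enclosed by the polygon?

Apply the shoelace formula: 2A = Σ (x_i·y_{i+1} − x_{i+1}·y_i), indices taken mod 6.
Cross-terms: 33, 32, 7, 25, 83, 59  ⇒  Σ = 239
Area = |Σ|/2 = 119.5.

119.5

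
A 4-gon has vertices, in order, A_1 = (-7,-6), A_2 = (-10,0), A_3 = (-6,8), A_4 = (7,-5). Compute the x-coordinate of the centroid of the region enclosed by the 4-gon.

Apply Gauss's area formula. First the cross-terms c_i = x_i·y_{i+1} − x_{i+1}·y_i:
  -60, -80, -26, -77  ⇒  2A = -243, A = -121.5.
Then Σ (x_i + x_{i+1})·c_i = 2274, so x̄ = 2274 / (6·(-121.5)) = -758/243.

-758/243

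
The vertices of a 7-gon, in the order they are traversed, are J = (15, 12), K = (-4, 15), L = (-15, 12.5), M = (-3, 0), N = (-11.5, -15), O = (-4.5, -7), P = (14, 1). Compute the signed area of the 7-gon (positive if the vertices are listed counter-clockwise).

Σ = (273) + (175) + (37.5) + (45) + (13) + (93.5) + (153) = 790
Signed area = Σ/2 = 395 (positive ⇒ counter-clockwise traversal).

395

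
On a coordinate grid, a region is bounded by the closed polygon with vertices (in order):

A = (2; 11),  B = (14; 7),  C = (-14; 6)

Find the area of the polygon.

Cross-terms: -140, 182, -166  ⇒  Σ = -124
Area = |Σ|/2 = 62.

62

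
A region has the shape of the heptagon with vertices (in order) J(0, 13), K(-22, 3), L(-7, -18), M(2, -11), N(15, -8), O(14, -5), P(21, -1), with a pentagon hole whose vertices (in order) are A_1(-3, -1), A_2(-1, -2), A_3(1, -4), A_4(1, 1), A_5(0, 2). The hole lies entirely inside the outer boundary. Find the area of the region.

671

Outer boundary:
Σ = (286) + (417) + (113) + (149) + (37) + (91) + (273) = 1366
Area = |Σ|/2 = 683.
Hole:
Apply the shoelace (surveyor's) formula: 2A = Σ (x_i·y_{i+1} − x_{i+1}·y_i), indices taken mod 5.
Σ = (5) + (6) + (5) + (2) + (6) = 24
Area = |Σ|/2 = 12.
Net area = 683 − 12 = 671.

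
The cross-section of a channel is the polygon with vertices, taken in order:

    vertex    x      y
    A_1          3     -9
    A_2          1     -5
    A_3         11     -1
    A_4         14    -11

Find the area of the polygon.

76

Σ = (-6) + (54) + (-107) + (-93) = -152
Area = |Σ|/2 = 76.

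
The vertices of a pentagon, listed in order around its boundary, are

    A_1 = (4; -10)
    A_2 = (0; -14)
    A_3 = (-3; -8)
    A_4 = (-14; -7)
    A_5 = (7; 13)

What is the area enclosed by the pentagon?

Apply the shoelace (surveyor's) formula: 2A = Σ (x_i·y_{i+1} − x_{i+1}·y_i), indices taken mod 5.
Σ = (-56) + (-42) + (-91) + (-133) + (-122) = -444
Area = |Σ|/2 = 222.

222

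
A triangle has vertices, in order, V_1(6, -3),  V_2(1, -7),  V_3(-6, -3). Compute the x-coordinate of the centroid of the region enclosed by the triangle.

Apply the shoelace formula. First the cross-terms c_i = x_i·y_{i+1} − x_{i+1}·y_i:
  -39, -45, 36  ⇒  2A = -48, A = -24.
Then Σ (x_i + x_{i+1})·c_i = -48, so x̄ = -48 / (6·(-24)) = 1/3.

1/3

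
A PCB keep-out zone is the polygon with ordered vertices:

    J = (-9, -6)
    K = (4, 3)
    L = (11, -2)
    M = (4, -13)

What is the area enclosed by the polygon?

Apply the shoelace (surveyor's) formula: 2A = Σ (x_i·y_{i+1} − x_{i+1}·y_i), indices taken mod 4.
Σ = (-3) + (-41) + (-135) + (-141) = -320
Area = |Σ|/2 = 160.

160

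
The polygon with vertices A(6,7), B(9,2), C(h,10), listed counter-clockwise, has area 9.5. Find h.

8

The doubled signed area Σ (x_i y_{i+1} − x_{i+1} y_i) is linear in h.
With h=0 it equals -21; the coefficient of h is 5 (from the two edges through C).
So 5·h + -21 = 2·9.5 = 19 ⇒ h = 8.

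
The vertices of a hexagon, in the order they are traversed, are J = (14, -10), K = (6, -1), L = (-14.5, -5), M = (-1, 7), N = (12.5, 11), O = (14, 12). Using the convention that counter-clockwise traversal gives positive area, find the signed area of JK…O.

-257.75

Σ = (46) + (-44.5) + (-106.5) + (-98.5) + (-4) + (-308) = -515.5
Signed area = Σ/2 = -257.75 (negative ⇒ clockwise traversal).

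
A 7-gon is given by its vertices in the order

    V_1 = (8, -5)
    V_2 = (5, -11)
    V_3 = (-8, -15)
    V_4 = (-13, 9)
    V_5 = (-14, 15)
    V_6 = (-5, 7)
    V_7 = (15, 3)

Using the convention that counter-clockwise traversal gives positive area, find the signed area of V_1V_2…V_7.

Σ = (-63) + (-163) + (-267) + (-69) + (-23) + (-120) + (-99) = -804
Signed area = Σ/2 = -402 (negative ⇒ clockwise traversal).

-402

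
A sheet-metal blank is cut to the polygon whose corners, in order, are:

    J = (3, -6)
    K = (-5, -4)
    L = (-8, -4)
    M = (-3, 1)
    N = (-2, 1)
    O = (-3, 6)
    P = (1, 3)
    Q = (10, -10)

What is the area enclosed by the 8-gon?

Apply the surveyor's formula: 2A = Σ (x_i·y_{i+1} − x_{i+1}·y_i), indices taken mod 8.
J→K: (3)(-4) − (-5)(-6) = -42
K→L: (-5)(-4) − (-8)(-4) = -12
L→M: (-8)(1) − (-3)(-4) = -20
M→N: (-3)(1) − (-2)(1) = -1
N→O: (-2)(6) − (-3)(1) = -9
O→P: (-3)(3) − (1)(6) = -15
P→Q: (1)(-10) − (10)(3) = -40
Q→J: (10)(-6) − (3)(-10) = -30
Σ = -169
Area = |Σ|/2 = 84.5.

84.5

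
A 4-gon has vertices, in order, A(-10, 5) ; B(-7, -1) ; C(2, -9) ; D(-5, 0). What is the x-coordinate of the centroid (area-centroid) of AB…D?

Apply the surveyor's formula. First the cross-terms c_i = x_i·y_{i+1} − x_{i+1}·y_i:
  45, 65, -45, -25  ⇒  2A = 40, A = 20.
Then Σ (x_i + x_{i+1})·c_i = -580, so x̄ = -580 / (6·20) = -29/6.

-29/6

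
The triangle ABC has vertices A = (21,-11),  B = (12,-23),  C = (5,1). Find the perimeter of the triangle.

|AB| = √((-9)² + (-12)²) = √225 = 15
|BC| = √((-7)² + (24)²) = √625 = 25
|CA| = √((16)² + (-12)²) = √400 = 20
Perimeter = 15 + 25 + 20 = 60.

60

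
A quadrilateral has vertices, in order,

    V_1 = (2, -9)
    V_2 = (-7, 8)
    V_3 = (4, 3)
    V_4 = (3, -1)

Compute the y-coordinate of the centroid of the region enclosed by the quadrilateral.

Apply Gauss's area formula. First the cross-terms c_i = x_i·y_{i+1} − x_{i+1}·y_i:
  -47, -53, -13, -25  ⇒  2A = -138, A = -69.
Then Σ (y_i + y_{i+1})·c_i = -312, so ȳ = -312 / (6·(-69)) = 52/69.

52/69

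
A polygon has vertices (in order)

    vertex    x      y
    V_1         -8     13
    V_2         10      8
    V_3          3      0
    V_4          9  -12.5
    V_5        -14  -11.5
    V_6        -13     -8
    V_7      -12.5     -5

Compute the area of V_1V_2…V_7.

Apply the shoelace formula: 2A = Σ (x_i·y_{i+1} − x_{i+1}·y_i), indices taken mod 7.
Cross-terms: -194, -24, -37.5, -278.5, -37.5, -35, -202.5  ⇒  Σ = -809
Area = |Σ|/2 = 404.5.

404.5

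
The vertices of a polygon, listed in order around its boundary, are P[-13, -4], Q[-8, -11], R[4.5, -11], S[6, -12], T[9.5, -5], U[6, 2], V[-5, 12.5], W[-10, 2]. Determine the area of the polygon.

329.75

Cross-terms: 111, 137.5, 12, 84, 49, 85, 115, 66  ⇒  Σ = 659.5
Area = |Σ|/2 = 329.75.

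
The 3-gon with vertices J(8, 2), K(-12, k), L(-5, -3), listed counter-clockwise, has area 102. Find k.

The doubled signed area Σ (x_i y_{i+1} − x_{i+1} y_i) is linear in k.
With k=0 it equals 74; the coefficient of k is 13 (from the two edges through K).
So 13·k + 74 = 2·102 = 204 ⇒ k = 10.

10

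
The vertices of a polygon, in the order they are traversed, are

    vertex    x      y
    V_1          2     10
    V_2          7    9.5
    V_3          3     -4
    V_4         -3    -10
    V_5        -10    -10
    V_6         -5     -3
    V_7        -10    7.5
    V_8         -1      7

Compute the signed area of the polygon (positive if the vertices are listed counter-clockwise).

Apply the surveyor's formula: 2A = Σ (x_i·y_{i+1} − x_{i+1}·y_i), indices taken mod 8.
V_1→V_2: (2)(9.5) − (7)(10) = -51
V_2→V_3: (7)(-4) − (3)(9.5) = -56.5
V_3→V_4: (3)(-10) − (-3)(-4) = -42
V_4→V_5: (-3)(-10) − (-10)(-10) = -70
V_5→V_6: (-10)(-3) − (-5)(-10) = -20
V_6→V_7: (-5)(7.5) − (-10)(-3) = -67.5
V_7→V_8: (-10)(7) − (-1)(7.5) = -62.5
V_8→V_1: (-1)(10) − (2)(7) = -24
Σ = -393.5
Signed area = Σ/2 = -196.75 (negative ⇒ clockwise traversal).

-196.75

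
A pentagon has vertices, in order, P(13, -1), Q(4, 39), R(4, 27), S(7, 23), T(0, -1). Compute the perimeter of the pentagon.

96

|PQ| = √((-9)² + (40)²) = √1681 = 41
|QR| = √((0)² + (-12)²) = √144 = 12
|RS| = √((3)² + (-4)²) = √25 = 5
|ST| = √((-7)² + (-24)²) = √625 = 25
|TP| = √((13)² + (0)²) = √169 = 13
Perimeter = 41 + 12 + 5 + 25 + 13 = 96.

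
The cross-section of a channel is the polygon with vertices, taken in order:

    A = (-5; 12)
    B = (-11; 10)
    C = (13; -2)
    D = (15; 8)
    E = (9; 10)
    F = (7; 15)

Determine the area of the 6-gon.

205

Apply Gauss's area formula: 2A = Σ (x_i·y_{i+1} − x_{i+1}·y_i), indices taken mod 6.
A→B: (-5)(10) − (-11)(12) = 82
B→C: (-11)(-2) − (13)(10) = -108
C→D: (13)(8) − (15)(-2) = 134
D→E: (15)(10) − (9)(8) = 78
E→F: (9)(15) − (7)(10) = 65
F→A: (7)(12) − (-5)(15) = 159
Σ = 410
Area = |Σ|/2 = 205.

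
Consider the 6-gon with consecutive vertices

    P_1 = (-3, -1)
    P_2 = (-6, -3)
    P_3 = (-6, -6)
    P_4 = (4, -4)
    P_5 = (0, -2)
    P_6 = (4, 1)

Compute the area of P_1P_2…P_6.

Apply Gauss's area formula: 2A = Σ (x_i·y_{i+1} − x_{i+1}·y_i), indices taken mod 6.
Σ = (3) + (18) + (48) + (-8) + (8) + (-1) = 68
Area = |Σ|/2 = 34.

34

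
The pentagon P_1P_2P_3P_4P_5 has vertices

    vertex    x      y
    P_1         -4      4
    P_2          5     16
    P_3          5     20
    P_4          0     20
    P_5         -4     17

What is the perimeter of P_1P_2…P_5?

|P_1P_2| = √((9)² + (12)²) = √225 = 15
|P_2P_3| = √((0)² + (4)²) = √16 = 4
|P_3P_4| = √((-5)² + (0)²) = √25 = 5
|P_4P_5| = √((-4)² + (-3)²) = √25 = 5
|P_5P_1| = √((0)² + (-13)²) = √169 = 13
Perimeter = 15 + 4 + 5 + 5 + 13 = 42.

42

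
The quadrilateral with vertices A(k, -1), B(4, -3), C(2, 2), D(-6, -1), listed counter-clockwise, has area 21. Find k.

-4

Write out the shoelace sum; only the two edges meeting at A involve k:
2·Area = [((-6)·(-1) − k·(-1)) + (k·(-3) − 4·(-1))] + 24
       = -2·k + 34 = 42
⇒ k = -4.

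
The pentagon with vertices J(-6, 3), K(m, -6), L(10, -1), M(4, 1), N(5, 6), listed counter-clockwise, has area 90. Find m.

0

Write out the shoelace sum; only the two edges meeting at K involve m:
2·Area = [((-6)·(-6) − m·3) + (m·(-1) − 10·(-6))] + 84
       = -4·m + 180 = 180
⇒ m = 0.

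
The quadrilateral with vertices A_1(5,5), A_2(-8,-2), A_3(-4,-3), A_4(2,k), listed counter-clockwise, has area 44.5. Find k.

-3

Write out the shoelace sum; only the two edges meeting at A_4 involve k:
2·Area = [((-4)·k − 2·(-3)) + (2·5 − 5·k)] + 46
       = -9·k + 62 = 89
⇒ k = -3.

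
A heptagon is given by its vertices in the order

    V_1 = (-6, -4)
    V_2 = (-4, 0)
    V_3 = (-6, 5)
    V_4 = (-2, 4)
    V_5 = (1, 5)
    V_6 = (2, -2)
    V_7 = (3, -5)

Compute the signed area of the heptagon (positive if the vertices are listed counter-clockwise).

-61

V_1→V_2: (-6)(0) − (-4)(-4) = -16
V_2→V_3: (-4)(5) − (-6)(0) = -20
V_3→V_4: (-6)(4) − (-2)(5) = -14
V_4→V_5: (-2)(5) − (1)(4) = -14
V_5→V_6: (1)(-2) − (2)(5) = -12
V_6→V_7: (2)(-5) − (3)(-2) = -4
V_7→V_1: (3)(-4) − (-6)(-5) = -42
Σ = -122
Signed area = Σ/2 = -61 (negative ⇒ clockwise traversal).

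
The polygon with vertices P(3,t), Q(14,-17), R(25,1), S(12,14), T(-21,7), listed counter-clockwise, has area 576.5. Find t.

The doubled signed area Σ (x_i y_{i+1} − x_{i+1} y_i) is linear in t.
With t=0 it equals 1083; the coefficient of t is -35 (from the two edges through P).
So -35·t + 1083 = 2·576.5 = 1153 ⇒ t = -2.

-2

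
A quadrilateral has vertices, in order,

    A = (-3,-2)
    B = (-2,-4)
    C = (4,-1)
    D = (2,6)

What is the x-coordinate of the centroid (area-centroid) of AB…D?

23/33

Apply the surveyor's formula. First the cross-terms c_i = x_i·y_{i+1} − x_{i+1}·y_i:
  8, 18, 26, 14  ⇒  2A = 66, A = 33.
Then Σ (x_i + x_{i+1})·c_i = 138, so x̄ = 138 / (6·33) = 23/33.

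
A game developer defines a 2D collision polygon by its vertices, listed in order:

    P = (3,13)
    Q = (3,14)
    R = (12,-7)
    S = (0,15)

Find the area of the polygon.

Cross-terms: 3, -189, 180, -45  ⇒  Σ = -51
Area = |Σ|/2 = 25.5.

25.5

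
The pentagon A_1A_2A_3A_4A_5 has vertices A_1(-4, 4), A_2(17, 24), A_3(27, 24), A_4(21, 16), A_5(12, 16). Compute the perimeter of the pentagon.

|A_1A_2| = √((21)² + (20)²) = √841 = 29
|A_2A_3| = √((10)² + (0)²) = √100 = 10
|A_3A_4| = √((-6)² + (-8)²) = √100 = 10
|A_4A_5| = √((-9)² + (0)²) = √81 = 9
|A_5A_1| = √((-16)² + (-12)²) = √400 = 20
Perimeter = 29 + 10 + 10 + 9 + 20 = 78.

78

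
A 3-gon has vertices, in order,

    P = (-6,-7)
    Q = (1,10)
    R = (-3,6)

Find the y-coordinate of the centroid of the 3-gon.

3

Apply the surveyor's formula. First the cross-terms c_i = x_i·y_{i+1} − x_{i+1}·y_i:
  -53, 36, 57  ⇒  2A = 40, A = 20.
Then Σ (y_i + y_{i+1})·c_i = 360, so ȳ = 360 / (6·20) = 3.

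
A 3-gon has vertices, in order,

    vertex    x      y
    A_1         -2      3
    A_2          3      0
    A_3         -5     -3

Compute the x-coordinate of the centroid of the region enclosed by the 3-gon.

-4/3

Apply Gauss's area formula. First the cross-terms c_i = x_i·y_{i+1} − x_{i+1}·y_i:
  -9, -9, -21  ⇒  2A = -39, A = -19.5.
Then Σ (x_i + x_{i+1})·c_i = 156, so x̄ = 156 / (6·(-19.5)) = -4/3.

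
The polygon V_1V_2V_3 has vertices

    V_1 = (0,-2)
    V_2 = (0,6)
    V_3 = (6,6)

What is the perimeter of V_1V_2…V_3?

|V_1V_2| = √((0)² + (8)²) = √64 = 8
|V_2V_3| = √((6)² + (0)²) = √36 = 6
|V_3V_1| = √((-6)² + (-8)²) = √100 = 10
Perimeter = 8 + 6 + 10 = 24.

24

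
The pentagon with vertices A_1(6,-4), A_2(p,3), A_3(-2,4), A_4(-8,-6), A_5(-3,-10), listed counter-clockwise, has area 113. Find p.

3

Write out the shoelace sum; only the two edges meeting at A_2 involve p:
2·Area = [(6·3 − p·(-4)) + (p·4 − (-2)·3)] + 178
       = 8·p + 202 = 226
⇒ p = 3.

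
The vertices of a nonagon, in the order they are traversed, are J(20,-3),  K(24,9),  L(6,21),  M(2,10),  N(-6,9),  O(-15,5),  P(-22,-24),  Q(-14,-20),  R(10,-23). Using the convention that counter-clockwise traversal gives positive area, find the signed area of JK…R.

1214.5

Apply the shoelace formula: 2A = Σ (x_i·y_{i+1} − x_{i+1}·y_i), indices taken mod 9.
Cross-terms: 252, 450, 18, 78, 105, 470, 104, 522, 430  ⇒  Σ = 2429
Signed area = Σ/2 = 1214.5 (positive ⇒ counter-clockwise traversal).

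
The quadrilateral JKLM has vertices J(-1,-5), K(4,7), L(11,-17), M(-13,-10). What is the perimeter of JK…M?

|JK| = √((5)² + (12)²) = √169 = 13
|KL| = √((7)² + (-24)²) = √625 = 25
|LM| = √((-24)² + (7)²) = √625 = 25
|MJ| = √((12)² + (5)²) = √169 = 13
Perimeter = 13 + 25 + 25 + 13 = 76.

76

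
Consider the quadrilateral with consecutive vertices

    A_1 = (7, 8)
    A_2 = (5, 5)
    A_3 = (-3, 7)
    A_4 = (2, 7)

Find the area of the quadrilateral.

Apply the shoelace (surveyor's) formula: 2A = Σ (x_i·y_{i+1} − x_{i+1}·y_i), indices taken mod 4.
Cross-terms: -5, 50, -35, -33  ⇒  Σ = -23
Area = |Σ|/2 = 11.5.

11.5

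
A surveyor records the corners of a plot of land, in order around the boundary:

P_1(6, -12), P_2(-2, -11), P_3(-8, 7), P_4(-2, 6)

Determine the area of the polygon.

Apply the surveyor's formula: 2A = Σ (x_i·y_{i+1} − x_{i+1}·y_i), indices taken mod 4.
Σ = (-90) + (-102) + (-34) + (-12) = -238
Area = |Σ|/2 = 119.

119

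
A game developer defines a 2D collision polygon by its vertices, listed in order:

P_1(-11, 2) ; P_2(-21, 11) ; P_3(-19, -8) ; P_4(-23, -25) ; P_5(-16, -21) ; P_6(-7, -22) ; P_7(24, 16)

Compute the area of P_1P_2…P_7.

758.5

Apply Gauss's area formula: 2A = Σ (x_i·y_{i+1} − x_{i+1}·y_i), indices taken mod 7.
P_1→P_2: (-11)(11) − (-21)(2) = -79
P_2→P_3: (-21)(-8) − (-19)(11) = 377
P_3→P_4: (-19)(-25) − (-23)(-8) = 291
P_4→P_5: (-23)(-21) − (-16)(-25) = 83
P_5→P_6: (-16)(-22) − (-7)(-21) = 205
P_6→P_7: (-7)(16) − (24)(-22) = 416
P_7→P_1: (24)(2) − (-11)(16) = 224
Σ = 1517
Area = |Σ|/2 = 758.5.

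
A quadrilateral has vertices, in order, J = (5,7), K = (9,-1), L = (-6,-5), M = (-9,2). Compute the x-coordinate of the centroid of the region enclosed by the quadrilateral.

Apply the shoelace (surveyor's) formula. First the cross-terms c_i = x_i·y_{i+1} − x_{i+1}·y_i:
  -68, -51, -57, -73  ⇒  2A = -249, A = -124.5.
Then Σ (x_i + x_{i+1})·c_i = 42, so x̄ = 42 / (6·(-124.5)) = -14/249.

-14/249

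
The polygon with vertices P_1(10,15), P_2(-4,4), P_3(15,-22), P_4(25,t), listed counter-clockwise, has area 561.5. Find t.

14

Write out the shoelace sum; only the two edges meeting at P_4 involve t:
2·Area = [(15·t − 25·(-22)) + (25·15 − 10·t)] + 128
       = 5·t + 1053 = 1123
⇒ t = 14.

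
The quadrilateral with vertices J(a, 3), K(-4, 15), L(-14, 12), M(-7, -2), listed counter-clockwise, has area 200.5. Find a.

Write out the shoelace sum; only the two edges meeting at J involve a:
2·Area = [((-7)·3 − a·(-2)) + (a·15 − (-4)·3)] + 274
       = 17·a + 265 = 401
⇒ a = 8.

8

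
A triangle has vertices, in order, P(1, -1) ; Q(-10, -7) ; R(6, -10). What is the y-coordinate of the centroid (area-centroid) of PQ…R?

Apply the shoelace (surveyor's) formula. First the cross-terms c_i = x_i·y_{i+1} − x_{i+1}·y_i:
  -17, 142, 4  ⇒  2A = 129, A = 64.5.
Then Σ (y_i + y_{i+1})·c_i = -2322, so ȳ = -2322 / (6·64.5) = -6.

-6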